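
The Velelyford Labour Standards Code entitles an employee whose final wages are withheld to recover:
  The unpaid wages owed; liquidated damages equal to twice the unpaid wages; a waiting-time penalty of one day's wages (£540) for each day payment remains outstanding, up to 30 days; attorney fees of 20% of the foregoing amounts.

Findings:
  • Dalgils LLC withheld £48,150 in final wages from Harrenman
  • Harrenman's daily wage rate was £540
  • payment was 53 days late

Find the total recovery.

£192,780

Doubled: 2 × £48,150 = £96,300
Penalty days: min(53, 30) = 30
Waiting-time penalty: 30 × £540 = £16,200
Subtotal: £48,150 + £96,300 + £16,200 = £160,650
Attorney fees: 20% of £160,650 = £32,130
Total award: £160,650 + £32,130 = £192,780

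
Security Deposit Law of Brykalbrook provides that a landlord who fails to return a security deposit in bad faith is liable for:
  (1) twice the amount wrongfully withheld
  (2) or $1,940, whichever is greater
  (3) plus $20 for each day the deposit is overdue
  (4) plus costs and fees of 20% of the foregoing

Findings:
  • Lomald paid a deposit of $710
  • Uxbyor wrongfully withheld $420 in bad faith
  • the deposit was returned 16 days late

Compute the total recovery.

$2,712

Doubled: 2 × $420 = $840
Minimum $1,940: $840 is below the minimum → $1,940
Late-return penalty: 16 × $20 = $320
Damages plus late penalty: $1,940 + $320 = $2,260
Costs and fees: 20% of $2,260 = $452
Total recovery: $2,260 + $452 = $2,712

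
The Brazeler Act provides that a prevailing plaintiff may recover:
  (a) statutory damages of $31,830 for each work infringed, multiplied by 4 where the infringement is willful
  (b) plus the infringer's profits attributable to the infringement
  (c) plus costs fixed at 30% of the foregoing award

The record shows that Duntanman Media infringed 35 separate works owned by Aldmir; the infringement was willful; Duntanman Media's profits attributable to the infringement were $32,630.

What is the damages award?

Award: $5,835,479

Statutory damages: 35 × $31,830 = $1,114,050
Multiplied by 4: 4 × $1,114,050 = $4,456,200
Combined award: $4,456,200 + $32,630 = $4,488,830
Costs: 30% of $4,488,830 = $1,346,649
Award plus costs: $4,488,830 + $1,346,649 = $5,835,479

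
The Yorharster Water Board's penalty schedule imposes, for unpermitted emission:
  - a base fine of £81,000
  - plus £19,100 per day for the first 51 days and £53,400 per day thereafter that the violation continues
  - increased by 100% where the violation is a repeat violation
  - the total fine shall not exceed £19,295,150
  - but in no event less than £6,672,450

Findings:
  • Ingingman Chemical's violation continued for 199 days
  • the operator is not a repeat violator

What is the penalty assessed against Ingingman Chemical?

First 51 days: 51 × £19,100 = £974,100
Remaining days: (199 − 51) × £53,400 = £7,903,200
Per-day component: £974,100 + £7,903,200 = £8,877,300
Base plus per-day: £81,000 + £8,877,300 = £8,958,300
The operator is not a repeat violator: no 100% increase.
Cap at £19,295,150: £8,958,300 is within the cap, no reduction.
Minimum £6,672,450: £8,958,300 meets the minimum, no increase.

£8,958,300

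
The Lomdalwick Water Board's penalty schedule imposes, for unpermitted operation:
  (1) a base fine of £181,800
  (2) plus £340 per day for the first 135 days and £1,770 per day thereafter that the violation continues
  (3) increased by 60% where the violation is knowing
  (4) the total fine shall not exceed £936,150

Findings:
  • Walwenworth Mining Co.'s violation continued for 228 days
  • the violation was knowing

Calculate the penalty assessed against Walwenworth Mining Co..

First 135 days: 135 × £340 = £45,900
Remaining days: (228 − 135) × £1,770 = £164,610
Per-day component: £45,900 + £164,610 = £210,510
Base plus per-day: £181,800 + £210,510 = £392,310
Enhancement: 60% of £392,310 = £235,386
Enhanced fine: £392,310 + £235,386 = £627,696
Cap at £936,150: £627,696 is within the cap, no reduction.

£627,696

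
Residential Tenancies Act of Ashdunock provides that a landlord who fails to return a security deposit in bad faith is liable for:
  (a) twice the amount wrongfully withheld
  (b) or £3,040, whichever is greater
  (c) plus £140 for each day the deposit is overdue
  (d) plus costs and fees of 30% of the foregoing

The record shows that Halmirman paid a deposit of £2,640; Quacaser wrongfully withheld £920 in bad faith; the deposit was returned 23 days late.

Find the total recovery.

£8,138

Doubled: 2 × £920 = £1,840
Minimum £3,040: £1,840 is below the minimum → £3,040
Late-return penalty: 23 × £140 = £3,220
Damages plus late penalty: £3,040 + £3,220 = £6,260
Costs and fees: 30% of £6,260 = £1,878
Total recovery: £6,260 + £1,878 = £8,138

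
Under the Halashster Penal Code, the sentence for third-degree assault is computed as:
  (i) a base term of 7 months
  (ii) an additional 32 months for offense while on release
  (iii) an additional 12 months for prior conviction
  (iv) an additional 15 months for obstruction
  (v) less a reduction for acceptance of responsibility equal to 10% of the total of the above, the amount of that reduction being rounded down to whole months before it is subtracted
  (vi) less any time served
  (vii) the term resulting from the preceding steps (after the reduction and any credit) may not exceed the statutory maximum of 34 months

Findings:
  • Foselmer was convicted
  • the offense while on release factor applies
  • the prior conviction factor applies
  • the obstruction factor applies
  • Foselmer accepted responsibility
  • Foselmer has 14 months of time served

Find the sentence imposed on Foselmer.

34 months

Offense while on release enhancement: +32 months
Prior conviction enhancement: +12 months
Obstruction enhancement: +15 months
Adjusted term: 7 months + 32 months + 12 months + 15 months = 66 months
Acceptance of responsibility reduction: 10% of 66 months = 6 months (rounded down)
After reduction: 66 − 6 = 60 months
Less time served: 60 months − 14 months = 46 months
Cap at 34 months: 46 months exceeds the cap → 34 months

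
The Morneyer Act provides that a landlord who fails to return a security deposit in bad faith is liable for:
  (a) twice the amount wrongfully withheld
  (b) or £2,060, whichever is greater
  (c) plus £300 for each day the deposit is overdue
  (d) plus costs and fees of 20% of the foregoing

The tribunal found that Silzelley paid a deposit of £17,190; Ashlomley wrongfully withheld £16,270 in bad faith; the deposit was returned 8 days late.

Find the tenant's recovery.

£41,928

Doubled: 2 × £16,270 = £32,540
Minimum £2,060: £32,540 meets the minimum, no increase.
Late-return penalty: 8 × £300 = £2,400
Damages plus late penalty: £32,540 + £2,400 = £34,940
Costs and fees: 20% of £34,940 = £6,988
Total recovery: £34,940 + £6,988 = £41,928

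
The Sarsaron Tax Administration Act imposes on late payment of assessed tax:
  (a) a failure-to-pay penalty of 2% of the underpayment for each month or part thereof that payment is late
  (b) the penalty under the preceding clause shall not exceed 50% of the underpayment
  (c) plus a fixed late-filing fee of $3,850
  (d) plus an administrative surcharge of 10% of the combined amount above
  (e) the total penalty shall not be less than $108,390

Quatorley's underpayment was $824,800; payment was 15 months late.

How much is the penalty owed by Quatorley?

$276,419

Accrued rate: 2% × 15 = 30%, capped at 50% → 30%
Failure-to-pay penalty: 30% of $824,800 = $247,440
Penalty before surcharge: $247,440 + $3,850 = $251,290
Administrative surcharge: 10% of $251,290 = $25,129
Total penalty: $251,290 + $25,129 = $276,419
Minimum $108,390: $276,419 meets the minimum, no increase.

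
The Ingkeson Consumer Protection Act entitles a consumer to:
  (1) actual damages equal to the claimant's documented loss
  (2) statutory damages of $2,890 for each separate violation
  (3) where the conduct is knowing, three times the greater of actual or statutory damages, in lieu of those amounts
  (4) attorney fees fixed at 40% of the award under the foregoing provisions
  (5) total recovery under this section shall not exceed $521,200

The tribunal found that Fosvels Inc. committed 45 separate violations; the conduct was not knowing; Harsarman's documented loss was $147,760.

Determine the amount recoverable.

Statutory damages: 45 × $2,890 = $130,050
Conduct not knowing: the in-lieu enhancement does not apply.
Actual plus statutory damages: $147,760 + $130,050 = $277,810
Attorney fees: 40% of $277,810 = $111,124
Total before cap: $277,810 + $111,124 = $388,934
Cap at $521,200: $388,934 is within the cap, no reduction.

$388,934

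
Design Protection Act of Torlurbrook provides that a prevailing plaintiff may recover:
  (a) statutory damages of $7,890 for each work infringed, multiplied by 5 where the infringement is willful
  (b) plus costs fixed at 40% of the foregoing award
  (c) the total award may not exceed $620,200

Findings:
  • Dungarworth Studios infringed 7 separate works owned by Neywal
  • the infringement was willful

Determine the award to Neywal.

Statutory damages: 7 × $7,890 = $55,230
Multiplied by 5: 5 × $55,230 = $276,150
Costs: 40% of $276,150 = $110,460
Award plus costs: $276,150 + $110,460 = $386,610
Cap at $620,200: $386,610 is within the cap, no reduction.

$386,610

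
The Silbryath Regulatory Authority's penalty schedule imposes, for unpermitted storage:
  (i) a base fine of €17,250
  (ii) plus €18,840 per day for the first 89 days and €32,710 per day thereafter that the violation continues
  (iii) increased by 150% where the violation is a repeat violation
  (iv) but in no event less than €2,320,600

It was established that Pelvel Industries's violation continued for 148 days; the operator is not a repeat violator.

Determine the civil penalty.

First 89 days: 89 × €18,840 = €1,676,760
Remaining days: (148 − 89) × €32,710 = €1,929,890
Per-day component: €1,676,760 + €1,929,890 = €3,606,650
Base plus per-day: €17,250 + €3,606,650 = €3,623,900
The operator is not a repeat violator: no 150% increase.
Minimum €2,320,600: €3,623,900 meets the minimum, no increase.

€3,623,900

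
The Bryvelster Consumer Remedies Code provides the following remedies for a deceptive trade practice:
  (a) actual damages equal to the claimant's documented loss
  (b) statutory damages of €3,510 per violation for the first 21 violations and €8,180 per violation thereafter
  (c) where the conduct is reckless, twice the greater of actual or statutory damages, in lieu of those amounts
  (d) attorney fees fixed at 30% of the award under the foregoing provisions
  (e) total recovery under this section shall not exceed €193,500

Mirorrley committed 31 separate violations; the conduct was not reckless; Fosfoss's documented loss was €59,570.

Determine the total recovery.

€193,500

First 21 violations: 21 × €3,510 = €73,710
Remaining violations: (31 − 21) × €8,180 = €81,800
Statutory damages: €73,710 + €81,800 = €155,510
Conduct not reckless: the in-lieu enhancement does not apply.
Actual plus statutory damages: €59,570 + €155,510 = €215,080
Attorney fees: 30% of €215,080 = €64,524
Total before cap: €215,080 + €64,524 = €279,604
Cap at €193,500: €279,604 exceeds the cap → €193,500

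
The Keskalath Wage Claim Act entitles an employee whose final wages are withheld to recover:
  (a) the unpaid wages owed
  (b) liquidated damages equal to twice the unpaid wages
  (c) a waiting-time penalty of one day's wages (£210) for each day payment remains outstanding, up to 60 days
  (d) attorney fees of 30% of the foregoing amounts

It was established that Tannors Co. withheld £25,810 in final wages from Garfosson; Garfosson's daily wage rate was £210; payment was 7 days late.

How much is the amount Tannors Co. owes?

£102,570

Doubled: 2 × £25,810 = £51,620
Penalty days: min(7, 60) = 7
Waiting-time penalty: 7 × £210 = £1,470
Subtotal: £25,810 + £51,620 + £1,470 = £78,900
Attorney fees: 30% of £78,900 = £23,670
Total award: £78,900 + £23,670 = £102,570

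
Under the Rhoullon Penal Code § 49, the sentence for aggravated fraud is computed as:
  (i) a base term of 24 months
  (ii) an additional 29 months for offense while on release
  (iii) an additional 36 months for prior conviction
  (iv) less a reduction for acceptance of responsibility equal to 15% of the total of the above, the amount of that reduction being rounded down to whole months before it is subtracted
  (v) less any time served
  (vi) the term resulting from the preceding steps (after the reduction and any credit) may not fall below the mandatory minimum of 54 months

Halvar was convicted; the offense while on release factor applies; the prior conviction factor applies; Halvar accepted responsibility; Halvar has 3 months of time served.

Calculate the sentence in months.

Offense while on release enhancement: +29 months
Prior conviction enhancement: +36 months
Adjusted term: 24 months + 29 months + 36 months = 89 months
Acceptance of responsibility reduction: 15% of 89 months = 13 months (rounded down)
After reduction: 89 − 13 = 76 months
Less time served: 76 months − 3 months = 73 months
Minimum 54 months: 73 months meets the minimum, no increase.

73 months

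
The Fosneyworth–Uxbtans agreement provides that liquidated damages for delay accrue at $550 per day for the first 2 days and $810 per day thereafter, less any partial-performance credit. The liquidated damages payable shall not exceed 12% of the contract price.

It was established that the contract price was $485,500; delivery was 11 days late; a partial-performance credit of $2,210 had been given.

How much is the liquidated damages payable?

First 2 days: 2 × $550 = $1,100
Remaining days: (11 − 2) × $810 = $7,290
Accrued per-day damages: $1,100 + $7,290 = $8,390
Less partial-performance credit: $8,390 − $2,210 = $6,180
Cap: 12% of $485,500 = $58,260
Cap at $58,260: $6,180 is within the cap, no reduction.

$6,180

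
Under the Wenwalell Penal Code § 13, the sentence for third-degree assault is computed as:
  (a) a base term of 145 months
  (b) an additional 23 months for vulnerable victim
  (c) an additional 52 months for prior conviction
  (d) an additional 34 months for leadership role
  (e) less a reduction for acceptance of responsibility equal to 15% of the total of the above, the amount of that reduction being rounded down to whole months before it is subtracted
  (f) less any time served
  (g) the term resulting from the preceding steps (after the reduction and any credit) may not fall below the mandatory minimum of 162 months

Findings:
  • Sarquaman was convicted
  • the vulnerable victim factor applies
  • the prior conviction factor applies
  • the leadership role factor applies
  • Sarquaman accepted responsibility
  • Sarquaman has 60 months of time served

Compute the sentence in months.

Vulnerable victim enhancement: +23 months
Prior conviction enhancement: +52 months
Leadership role enhancement: +34 months
Adjusted term: 145 months + 23 months + 52 months + 34 months = 254 months
Acceptance of responsibility reduction: 15% of 254 months = 38 months (rounded down)
After reduction: 254 − 38 = 216 months
Less time served: 216 months − 60 months = 156 months
Minimum 162 months: 156 months is below the minimum → 162 months

162 months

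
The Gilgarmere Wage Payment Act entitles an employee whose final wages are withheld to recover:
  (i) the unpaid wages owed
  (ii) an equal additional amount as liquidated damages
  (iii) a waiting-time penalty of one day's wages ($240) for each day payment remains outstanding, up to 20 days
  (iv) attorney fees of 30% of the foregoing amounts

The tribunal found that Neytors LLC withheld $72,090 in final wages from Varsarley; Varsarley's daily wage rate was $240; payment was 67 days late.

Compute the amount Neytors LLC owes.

Liquidated damages (equal amount): $72,090
Penalty days: min(67, 20) = 20
Waiting-time penalty: 20 × $240 = $4,800
Subtotal: $72,090 + $72,090 + $4,800 = $148,980
Attorney fees: 30% of $148,980 = $44,694
Total award: $148,980 + $44,694 = $193,674

$193,674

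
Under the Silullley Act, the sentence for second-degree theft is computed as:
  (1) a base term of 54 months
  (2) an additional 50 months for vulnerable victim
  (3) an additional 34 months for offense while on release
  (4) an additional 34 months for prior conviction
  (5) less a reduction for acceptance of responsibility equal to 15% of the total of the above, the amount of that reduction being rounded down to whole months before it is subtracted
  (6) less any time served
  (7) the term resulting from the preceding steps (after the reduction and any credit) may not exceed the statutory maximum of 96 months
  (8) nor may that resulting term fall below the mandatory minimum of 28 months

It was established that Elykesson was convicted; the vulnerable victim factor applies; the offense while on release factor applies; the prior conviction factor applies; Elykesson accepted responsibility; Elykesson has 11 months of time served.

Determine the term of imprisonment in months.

Vulnerable victim enhancement: +50 months
Offense while on release enhancement: +34 months
Prior conviction enhancement: +34 months
Adjusted term: 54 months + 50 months + 34 months + 34 months = 172 months
Acceptance of responsibility reduction: 15% of 172 months = 25 months (rounded down)
After reduction: 172 − 25 = 147 months
Less time served: 147 months − 11 months = 136 months
Cap at 96 months: 136 months exceeds the cap → 96 months
Minimum 28 months: 96 months meets the minimum, no increase.

96 months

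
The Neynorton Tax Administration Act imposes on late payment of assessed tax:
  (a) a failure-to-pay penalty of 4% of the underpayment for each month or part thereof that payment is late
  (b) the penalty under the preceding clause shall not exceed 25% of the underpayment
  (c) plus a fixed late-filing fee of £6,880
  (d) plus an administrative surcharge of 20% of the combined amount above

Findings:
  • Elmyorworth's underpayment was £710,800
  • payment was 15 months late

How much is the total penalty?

£221,496

Accrued rate: 4% × 15 = 60%, capped at 25% → 25%
Failure-to-pay penalty: 25% of £710,800 = £177,700
Penalty before surcharge: £177,700 + £6,880 = £184,580
Administrative surcharge: 20% of £184,580 = £36,916
Total penalty: £184,580 + £36,916 = £221,496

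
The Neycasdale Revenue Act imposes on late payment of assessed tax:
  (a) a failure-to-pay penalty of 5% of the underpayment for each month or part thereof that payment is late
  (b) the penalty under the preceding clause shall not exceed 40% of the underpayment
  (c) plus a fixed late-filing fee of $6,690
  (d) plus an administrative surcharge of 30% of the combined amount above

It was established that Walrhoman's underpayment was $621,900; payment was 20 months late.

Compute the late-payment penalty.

$332,085

Accrued rate: 5% × 20 = 100%, capped at 40% → 40%
Failure-to-pay penalty: 40% of $621,900 = $248,760
Penalty before surcharge: $248,760 + $6,690 = $255,450
Administrative surcharge: 30% of $255,450 = $76,635
Total penalty: $255,450 + $76,635 = $332,085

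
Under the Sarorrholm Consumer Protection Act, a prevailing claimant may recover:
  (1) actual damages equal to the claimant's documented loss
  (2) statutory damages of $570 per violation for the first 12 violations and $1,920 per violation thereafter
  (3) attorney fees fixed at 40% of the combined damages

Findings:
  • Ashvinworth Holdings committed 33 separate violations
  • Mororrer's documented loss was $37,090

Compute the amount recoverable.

$117,950

First 12 violations: 12 × $570 = $6,840
Remaining violations: (33 − 12) × $1,920 = $40,320
Statutory damages: $6,840 + $40,320 = $47,160
Combined damages: $37,090 + $47,160 = $84,250
Attorney fees: 40% of $84,250 = $33,700
Total recovery: $84,250 + $33,700 = $117,950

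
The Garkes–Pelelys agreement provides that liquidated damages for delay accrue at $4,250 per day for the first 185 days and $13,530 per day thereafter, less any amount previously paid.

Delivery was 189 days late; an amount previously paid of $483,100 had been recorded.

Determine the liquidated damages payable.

First 185 days: 185 × $4,250 = $786,250
Remaining days: (189 − 185) × $13,530 = $54,120
Accrued per-day damages: $786,250 + $54,120 = $840,370
Less amount previously paid: $840,370 − $483,100 = $357,270

$357,270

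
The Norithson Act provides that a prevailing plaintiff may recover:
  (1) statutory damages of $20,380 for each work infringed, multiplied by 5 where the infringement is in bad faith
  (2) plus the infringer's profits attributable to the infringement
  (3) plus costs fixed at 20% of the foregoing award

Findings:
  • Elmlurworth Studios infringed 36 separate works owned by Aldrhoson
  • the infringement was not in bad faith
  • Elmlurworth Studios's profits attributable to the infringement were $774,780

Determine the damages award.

Award: $1,810,152

Statutory damages: 36 × $20,380 = $733,680
Infringement not in bad faith: no ×5 enhancement.
Combined award: $733,680 + $774,780 = $1,508,460
Costs: 20% of $1,508,460 = $301,692
Award plus costs: $1,508,460 + $301,692 = $1,810,152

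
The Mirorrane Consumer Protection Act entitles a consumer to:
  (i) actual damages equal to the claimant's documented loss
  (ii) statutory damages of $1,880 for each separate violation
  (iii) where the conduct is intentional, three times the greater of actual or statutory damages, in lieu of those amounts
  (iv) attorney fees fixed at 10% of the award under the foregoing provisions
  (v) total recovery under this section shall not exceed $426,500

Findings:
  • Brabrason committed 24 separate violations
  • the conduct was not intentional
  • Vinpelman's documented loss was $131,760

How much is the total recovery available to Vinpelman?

Statutory damages: 24 × $1,880 = $45,120
Conduct not intentional: the in-lieu enhancement does not apply.
Actual plus statutory damages: $131,760 + $45,120 = $176,880
Attorney fees: 10% of $176,880 = $17,688
Total before cap: $176,880 + $17,688 = $194,568
Cap at $426,500: $194,568 is within the cap, no reduction.

Total recovery: $194,568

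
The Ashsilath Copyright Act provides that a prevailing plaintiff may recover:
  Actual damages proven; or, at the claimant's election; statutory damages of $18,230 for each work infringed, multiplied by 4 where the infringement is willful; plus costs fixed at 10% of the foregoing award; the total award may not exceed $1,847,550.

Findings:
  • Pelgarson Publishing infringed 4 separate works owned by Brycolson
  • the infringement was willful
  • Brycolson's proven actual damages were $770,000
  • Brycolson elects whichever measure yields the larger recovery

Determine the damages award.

Statutory damages: 4 × $18,230 = $72,920
Multiplied by 4: 4 × $72,920 = $291,680
Greater of actual damages ($770,000) or enhanced statutory damages ($291,680): $770,000
Costs: 10% of $770,000 = $77,000
Award plus costs: $770,000 + $77,000 = $847,000
Cap at $1,847,550: $847,000 is within the cap, no reduction.

$847,000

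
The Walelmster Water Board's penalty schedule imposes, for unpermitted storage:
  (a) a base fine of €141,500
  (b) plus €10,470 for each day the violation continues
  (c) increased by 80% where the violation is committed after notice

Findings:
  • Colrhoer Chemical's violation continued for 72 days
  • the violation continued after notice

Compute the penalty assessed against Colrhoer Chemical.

€1,611,612

Per-day component: 72 × €10,470 = €753,840
Base plus per-day: €141,500 + €753,840 = €895,340
Enhancement: 80% of €895,340 = €716,272
Enhanced fine: €895,340 + €716,272 = €1,611,612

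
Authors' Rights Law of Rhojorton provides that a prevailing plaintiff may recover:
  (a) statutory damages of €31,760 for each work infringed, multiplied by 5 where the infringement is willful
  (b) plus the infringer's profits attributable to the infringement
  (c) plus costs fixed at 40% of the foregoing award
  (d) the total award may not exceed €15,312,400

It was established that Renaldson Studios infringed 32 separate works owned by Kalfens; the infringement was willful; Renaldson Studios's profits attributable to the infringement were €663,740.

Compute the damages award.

Statutory damages: 32 × €31,760 = €1,016,320
Multiplied by 5: 5 × €1,016,320 = €5,081,600
Combined award: €5,081,600 + €663,740 = €5,745,340
Costs: 40% of €5,745,340 = €2,298,136
Award plus costs: €5,745,340 + €2,298,136 = €8,043,476
Cap at €15,312,400: €8,043,476 is within the cap, no reduction.

€8,043,476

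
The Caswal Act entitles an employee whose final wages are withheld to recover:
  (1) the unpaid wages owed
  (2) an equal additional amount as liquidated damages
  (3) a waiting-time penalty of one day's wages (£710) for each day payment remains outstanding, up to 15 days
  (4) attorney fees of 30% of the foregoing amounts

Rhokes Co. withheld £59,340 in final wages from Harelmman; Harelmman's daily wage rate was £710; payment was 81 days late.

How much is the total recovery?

Liquidated damages (equal amount): £59,340
Penalty days: min(81, 15) = 15
Waiting-time penalty: 15 × £710 = £10,650
Subtotal: £59,340 + £59,340 + £10,650 = £129,330
Attorney fees: 30% of £129,330 = £38,799
Total award: £129,330 + £38,799 = £168,129

£168,129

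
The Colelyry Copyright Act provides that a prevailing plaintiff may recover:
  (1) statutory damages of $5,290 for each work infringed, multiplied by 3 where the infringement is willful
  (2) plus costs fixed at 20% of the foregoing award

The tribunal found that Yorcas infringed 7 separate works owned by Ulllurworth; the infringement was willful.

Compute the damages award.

Statutory damages: 7 × $5,290 = $37,030
Trebled: 3 × $37,030 = $111,090
Costs: 20% of $111,090 = $22,218
Award plus costs: $111,090 + $22,218 = $133,308

$133,308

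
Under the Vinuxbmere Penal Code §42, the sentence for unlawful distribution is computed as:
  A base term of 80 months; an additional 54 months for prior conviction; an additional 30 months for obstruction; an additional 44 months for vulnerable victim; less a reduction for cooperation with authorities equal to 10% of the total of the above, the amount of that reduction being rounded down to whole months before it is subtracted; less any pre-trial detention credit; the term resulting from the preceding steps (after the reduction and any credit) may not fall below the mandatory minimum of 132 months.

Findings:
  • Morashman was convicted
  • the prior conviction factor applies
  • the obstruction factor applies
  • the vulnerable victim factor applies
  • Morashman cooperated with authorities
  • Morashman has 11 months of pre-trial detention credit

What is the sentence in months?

177 months

Prior conviction enhancement: +54 months
Obstruction enhancement: +30 months
Vulnerable victim enhancement: +44 months
Adjusted term: 80 months + 54 months + 30 months + 44 months = 208 months
Cooperation with authorities reduction: 10% of 208 months = 20 months (rounded down)
After reduction: 208 − 20 = 188 months
Less pre-trial detention credit: 188 months − 11 months = 177 months
Minimum 132 months: 177 months meets the minimum, no increase.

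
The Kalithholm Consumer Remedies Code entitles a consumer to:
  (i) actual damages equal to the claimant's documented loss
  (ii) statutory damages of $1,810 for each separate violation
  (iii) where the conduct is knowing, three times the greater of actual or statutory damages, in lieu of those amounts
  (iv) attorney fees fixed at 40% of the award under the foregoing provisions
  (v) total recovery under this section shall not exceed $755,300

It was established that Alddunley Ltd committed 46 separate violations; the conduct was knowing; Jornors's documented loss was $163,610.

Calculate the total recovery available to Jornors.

Statutory damages: 46 × $1,810 = $83,260
Greater of actual damages ($163,610) or statutory damages ($83,260): $163,610
Trebled: 3 × $163,610 = $490,830
Attorney fees: 40% of $490,830 = $196,332
Total before cap: $490,830 + $196,332 = $687,162
Cap at $755,300: $687,162 is within the cap, no reduction.

$687,162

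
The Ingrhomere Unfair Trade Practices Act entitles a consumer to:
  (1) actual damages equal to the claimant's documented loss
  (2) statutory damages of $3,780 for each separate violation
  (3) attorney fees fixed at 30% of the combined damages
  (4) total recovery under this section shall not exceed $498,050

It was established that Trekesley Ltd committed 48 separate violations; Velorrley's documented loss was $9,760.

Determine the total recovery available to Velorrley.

Total recovery: $248,560

Statutory damages: 48 × $3,780 = $181,440
Combined damages: $9,760 + $181,440 = $191,200
Attorney fees: 30% of $191,200 = $57,360
Total before cap: $191,200 + $57,360 = $248,560
Cap at $498,050: $248,560 is within the cap, no reduction.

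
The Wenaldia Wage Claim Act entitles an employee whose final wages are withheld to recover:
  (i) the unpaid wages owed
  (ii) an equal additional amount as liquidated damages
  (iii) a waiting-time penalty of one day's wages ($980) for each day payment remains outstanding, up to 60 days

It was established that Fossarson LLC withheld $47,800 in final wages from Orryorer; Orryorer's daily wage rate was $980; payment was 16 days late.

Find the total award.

Liquidated damages (equal amount): $47,800
Penalty days: min(16, 60) = 16
Waiting-time penalty: 16 × $980 = $15,680
Total award: $47,800 + $47,800 + $15,680 = $111,280

$111,280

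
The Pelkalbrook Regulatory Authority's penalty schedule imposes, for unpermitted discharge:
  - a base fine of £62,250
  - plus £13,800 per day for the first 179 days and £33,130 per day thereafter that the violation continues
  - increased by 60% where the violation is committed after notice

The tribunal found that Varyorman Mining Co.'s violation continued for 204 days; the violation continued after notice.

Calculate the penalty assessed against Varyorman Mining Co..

£5,377,120

First 179 days: 179 × £13,800 = £2,470,200
Remaining days: (204 − 179) × £33,130 = £828,250
Per-day component: £2,470,200 + £828,250 = £3,298,450
Base plus per-day: £62,250 + £3,298,450 = £3,360,700
Enhancement: 60% of £3,360,700 = £2,016,420
Enhanced fine: £3,360,700 + £2,016,420 = £5,377,120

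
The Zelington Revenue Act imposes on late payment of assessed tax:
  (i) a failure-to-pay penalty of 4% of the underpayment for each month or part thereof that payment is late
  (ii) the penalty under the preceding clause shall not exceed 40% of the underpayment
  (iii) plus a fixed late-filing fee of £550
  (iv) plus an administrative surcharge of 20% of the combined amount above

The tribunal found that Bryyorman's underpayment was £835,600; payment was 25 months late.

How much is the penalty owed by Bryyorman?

Accrued rate: 4% × 25 = 100%, capped at 40% → 40%
Failure-to-pay penalty: 40% of £835,600 = £334,240
Penalty before surcharge: £334,240 + £550 = £334,790
Administrative surcharge: 20% of £334,790 = £66,958
Total penalty: £334,790 + £66,958 = £401,748

£401,748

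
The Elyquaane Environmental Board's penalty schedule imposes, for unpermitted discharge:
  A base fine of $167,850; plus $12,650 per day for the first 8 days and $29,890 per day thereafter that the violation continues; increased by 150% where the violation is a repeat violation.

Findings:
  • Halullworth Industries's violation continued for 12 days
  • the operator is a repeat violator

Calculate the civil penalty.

First 8 days: 8 × $12,650 = $101,200
Remaining days: (12 − 8) × $29,890 = $119,560
Per-day component: $101,200 + $119,560 = $220,760
Base plus per-day: $167,850 + $220,760 = $388,610
Enhancement: 150% of $388,610 = $582,915
Enhanced fine: $388,610 + $582,915 = $971,525

Civil penalty: $971,525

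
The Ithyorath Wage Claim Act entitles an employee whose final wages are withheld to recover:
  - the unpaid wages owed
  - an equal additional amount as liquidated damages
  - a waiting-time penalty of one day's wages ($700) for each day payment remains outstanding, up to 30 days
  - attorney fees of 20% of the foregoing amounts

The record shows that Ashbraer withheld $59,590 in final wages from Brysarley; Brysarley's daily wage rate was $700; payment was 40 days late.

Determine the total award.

$168,216

Liquidated damages (equal amount): $59,590
Penalty days: min(40, 30) = 30
Waiting-time penalty: 30 × $700 = $21,000
Subtotal: $59,590 + $59,590 + $21,000 = $140,180
Attorney fees: 20% of $140,180 = $28,036
Total award: $140,180 + $28,036 = $168,216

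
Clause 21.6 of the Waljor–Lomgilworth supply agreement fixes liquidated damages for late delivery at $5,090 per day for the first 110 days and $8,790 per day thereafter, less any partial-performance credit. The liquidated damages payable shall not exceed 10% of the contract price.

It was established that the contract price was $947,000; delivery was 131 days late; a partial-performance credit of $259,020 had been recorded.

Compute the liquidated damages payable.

$94,700

First 110 days: 110 × $5,090 = $559,900
Remaining days: (131 − 110) × $8,790 = $184,590
Accrued per-day damages: $559,900 + $184,590 = $744,490
Less partial-performance credit: $744,490 − $259,020 = $485,470
Cap: 10% of $947,000 = $94,700
Cap at $94,700: $485,470 exceeds the cap → $94,700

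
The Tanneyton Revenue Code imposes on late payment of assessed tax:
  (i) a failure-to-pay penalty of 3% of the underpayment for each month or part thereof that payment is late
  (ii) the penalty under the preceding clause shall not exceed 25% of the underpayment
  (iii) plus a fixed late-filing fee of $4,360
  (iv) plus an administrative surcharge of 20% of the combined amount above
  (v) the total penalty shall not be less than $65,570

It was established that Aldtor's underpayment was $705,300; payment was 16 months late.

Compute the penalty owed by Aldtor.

Accrued rate: 3% × 16 = 48%, capped at 25% → 25%
Failure-to-pay penalty: 25% of $705,300 = $176,325
Penalty before surcharge: $176,325 + $4,360 = $180,685
Administrative surcharge: 20% of $180,685 = $36,137
Total penalty: $180,685 + $36,137 = $216,822
Minimum $65,570: $216,822 meets the minimum, no increase.

$216,822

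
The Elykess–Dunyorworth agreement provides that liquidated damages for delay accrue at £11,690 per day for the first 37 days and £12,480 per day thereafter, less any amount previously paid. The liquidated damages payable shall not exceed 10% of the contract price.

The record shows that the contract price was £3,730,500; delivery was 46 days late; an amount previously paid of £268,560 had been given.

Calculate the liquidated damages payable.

First 37 days: 37 × £11,690 = £432,530
Remaining days: (46 − 37) × £12,480 = £112,320
Accrued per-day damages: £432,530 + £112,320 = £544,850
Less amount previously paid: £544,850 − £268,560 = £276,290
Cap: 10% of £3,730,500 = £373,050
Cap at £373,050: £276,290 is within the cap, no reduction.

Liquidated damages: £276,290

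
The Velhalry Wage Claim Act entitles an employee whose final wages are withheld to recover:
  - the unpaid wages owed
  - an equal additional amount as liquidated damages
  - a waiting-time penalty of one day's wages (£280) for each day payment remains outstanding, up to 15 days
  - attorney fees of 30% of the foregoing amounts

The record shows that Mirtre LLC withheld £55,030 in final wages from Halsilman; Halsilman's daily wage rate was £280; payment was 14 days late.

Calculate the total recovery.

£148,174

Liquidated damages (equal amount): £55,030
Penalty days: min(14, 15) = 14
Waiting-time penalty: 14 × £280 = £3,920
Subtotal: £55,030 + £55,030 + £3,920 = £113,980
Attorney fees: 30% of £113,980 = £34,194
Total award: £113,980 + £34,194 = £148,174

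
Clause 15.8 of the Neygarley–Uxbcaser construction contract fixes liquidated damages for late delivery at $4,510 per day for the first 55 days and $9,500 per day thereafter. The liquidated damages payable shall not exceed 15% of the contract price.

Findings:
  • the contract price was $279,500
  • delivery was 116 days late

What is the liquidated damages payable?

$41,925

First 55 days: 55 × $4,510 = $248,050
Remaining days: (116 − 55) × $9,500 = $579,500
Accrued per-day damages: $248,050 + $579,500 = $827,550
Cap: 15% of $279,500 = $41,925
Cap at $41,925: $827,550 exceeds the cap → $41,925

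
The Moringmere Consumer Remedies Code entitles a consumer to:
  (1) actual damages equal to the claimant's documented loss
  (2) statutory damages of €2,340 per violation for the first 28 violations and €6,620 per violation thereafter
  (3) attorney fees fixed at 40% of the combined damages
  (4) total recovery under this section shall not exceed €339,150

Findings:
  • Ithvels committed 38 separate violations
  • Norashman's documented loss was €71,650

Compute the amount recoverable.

First 28 violations: 28 × €2,340 = €65,520
Remaining violations: (38 − 28) × €6,620 = €66,200
Statutory damages: €65,520 + €66,200 = €131,720
Combined damages: €71,650 + €131,720 = €203,370
Attorney fees: 40% of €203,370 = €81,348
Total before cap: €203,370 + €81,348 = €284,718
Cap at €339,150: €284,718 is within the cap, no reduction.

Total recovery: €284,718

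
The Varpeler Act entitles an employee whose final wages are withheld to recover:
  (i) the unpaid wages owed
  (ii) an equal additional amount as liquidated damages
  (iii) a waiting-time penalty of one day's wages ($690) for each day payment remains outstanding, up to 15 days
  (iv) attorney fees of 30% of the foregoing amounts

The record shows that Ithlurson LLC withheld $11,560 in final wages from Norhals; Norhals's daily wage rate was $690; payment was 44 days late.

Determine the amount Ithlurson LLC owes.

Liquidated damages (equal amount): $11,560
Penalty days: min(44, 15) = 15
Waiting-time penalty: 15 × $690 = $10,350
Subtotal: $11,560 + $11,560 + $10,350 = $33,470
Attorney fees: 30% of $33,470 = $10,041
Total award: $33,470 + $10,041 = $43,511

$43,511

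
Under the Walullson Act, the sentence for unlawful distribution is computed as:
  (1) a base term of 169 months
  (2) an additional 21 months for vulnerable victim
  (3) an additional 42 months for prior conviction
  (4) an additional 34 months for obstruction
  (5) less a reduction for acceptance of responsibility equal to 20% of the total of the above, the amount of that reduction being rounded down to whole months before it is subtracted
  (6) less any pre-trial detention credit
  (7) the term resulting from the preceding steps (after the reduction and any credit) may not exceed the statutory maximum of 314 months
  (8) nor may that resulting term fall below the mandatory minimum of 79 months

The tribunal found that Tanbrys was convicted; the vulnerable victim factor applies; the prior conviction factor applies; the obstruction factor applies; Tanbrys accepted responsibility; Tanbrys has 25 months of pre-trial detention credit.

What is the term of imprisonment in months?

Vulnerable victim enhancement: +21 months
Prior conviction enhancement: +42 months
Obstruction enhancement: +34 months
Adjusted term: 169 months + 21 months + 42 months + 34 months = 266 months
Acceptance of responsibility reduction: 20% of 266 months = 53 months (rounded down)
After reduction: 266 − 53 = 213 months
Less pre-trial detention credit: 213 months − 25 months = 188 months
Cap at 314 months: 188 months is within the cap, no reduction.
Minimum 79 months: 188 months meets the minimum, no increase.

188 months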